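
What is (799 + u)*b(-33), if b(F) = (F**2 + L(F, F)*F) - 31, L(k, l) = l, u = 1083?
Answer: 4040654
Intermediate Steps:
b(F) = -31 + 2*F**2 (b(F) = (F**2 + F*F) - 31 = (F**2 + F**2) - 31 = 2*F**2 - 31 = -31 + 2*F**2)
(799 + u)*b(-33) = (799 + 1083)*(-31 + 2*(-33)**2) = 1882*(-31 + 2*1089) = 1882*(-31 + 2178) = 1882*2147 = 4040654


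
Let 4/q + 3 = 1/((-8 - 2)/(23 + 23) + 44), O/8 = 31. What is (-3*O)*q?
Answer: 1498416/1499 ≈ 999.61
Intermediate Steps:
O = 248 (O = 8*31 = 248)
q = -2014/1499 (q = 4/(-3 + 1/((-8 - 2)/(23 + 23) + 44)) = 4/(-3 + 1/(-10/46 + 44)) = 4/(-3 + 1/(-10*1/46 + 44)) = 4/(-3 + 1/(-5/23 + 44)) = 4/(-3 + 1/(1007/23)) = 4/(-3 + 23/1007) = 4/(-2998/1007) = 4*(-1007/2998) = -2014/1499 ≈ -1.3436)
(-3*O)*q = -3*248*(-2014/1499) = -744*(-2014/1499) = 1498416/1499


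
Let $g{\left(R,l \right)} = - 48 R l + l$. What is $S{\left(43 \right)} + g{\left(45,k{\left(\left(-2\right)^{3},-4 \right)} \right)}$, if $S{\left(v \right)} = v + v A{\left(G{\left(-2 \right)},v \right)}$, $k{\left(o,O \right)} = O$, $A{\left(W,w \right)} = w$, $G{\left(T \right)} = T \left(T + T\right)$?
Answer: $10528$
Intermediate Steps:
$G{\left(T \right)} = 2 T^{2}$ ($G{\left(T \right)} = T 2 T = 2 T^{2}$)
$g{\left(R,l \right)} = l - 48 R l$ ($g{\left(R,l \right)} = - 48 R l + l = l - 48 R l$)
$S{\left(v \right)} = v + v^{2}$ ($S{\left(v \right)} = v + v v = v + v^{2}$)
$S{\left(43 \right)} + g{\left(45,k{\left(\left(-2\right)^{3},-4 \right)} \right)} = 43 \left(1 + 43\right) - 4 \left(1 - 2160\right) = 43 \cdot 44 - 4 \left(1 - 2160\right) = 1892 - -8636 = 1892 + 8636 = 10528$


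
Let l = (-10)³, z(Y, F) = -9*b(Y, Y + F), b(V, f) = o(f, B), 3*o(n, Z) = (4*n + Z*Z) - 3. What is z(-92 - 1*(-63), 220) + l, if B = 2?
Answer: -3295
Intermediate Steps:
o(n, Z) = -1 + Z²/3 + 4*n/3 (o(n, Z) = ((4*n + Z*Z) - 3)/3 = ((4*n + Z²) - 3)/3 = ((Z² + 4*n) - 3)/3 = (-3 + Z² + 4*n)/3 = -1 + Z²/3 + 4*n/3)
b(V, f) = ⅓ + 4*f/3 (b(V, f) = -1 + (⅓)*2² + 4*f/3 = -1 + (⅓)*4 + 4*f/3 = -1 + 4/3 + 4*f/3 = ⅓ + 4*f/3)
z(Y, F) = -3 - 12*F - 12*Y (z(Y, F) = -9*(⅓ + 4*(Y + F)/3) = -9*(⅓ + 4*(F + Y)/3) = -9*(⅓ + (4*F/3 + 4*Y/3)) = -9*(⅓ + 4*F/3 + 4*Y/3) = -3 - 12*F - 12*Y)
l = -1000
z(-92 - 1*(-63), 220) + l = (-3 - 12*220 - 12*(-92 - 1*(-63))) - 1000 = (-3 - 2640 - 12*(-92 + 63)) - 1000 = (-3 - 2640 - 12*(-29)) - 1000 = (-3 - 2640 + 348) - 1000 = -2295 - 1000 = -3295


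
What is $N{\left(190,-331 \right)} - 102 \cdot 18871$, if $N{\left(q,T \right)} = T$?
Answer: $-1925173$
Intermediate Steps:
$N{\left(190,-331 \right)} - 102 \cdot 18871 = -331 - 102 \cdot 18871 = -331 - 1924842 = -1925173$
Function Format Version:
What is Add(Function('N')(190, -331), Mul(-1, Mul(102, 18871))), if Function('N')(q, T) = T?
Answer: -1925173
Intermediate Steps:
Add(Function('N')(190, -331), Mul(-1, Mul(102, 18871))) = Add(-331, Mul(-1, Mul(102, 18871))) = Add(-331, Mul(-1, 1924842)) = Add(-331, -1924842) = -1925173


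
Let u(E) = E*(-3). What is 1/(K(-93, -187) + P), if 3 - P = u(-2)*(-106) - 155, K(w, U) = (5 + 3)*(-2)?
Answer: 1/778 ≈ 0.0012853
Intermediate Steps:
u(E) = -3*E
K(w, U) = -16 (K(w, U) = 8*(-2) = -16)
P = 794 (P = 3 - (-3*(-2)*(-106) - 155) = 3 - (6*(-106) - 155) = 3 - (-636 - 155) = 3 - 1*(-791) = 3 + 791 = 794)
1/(K(-93, -187) + P) = 1/(-16 + 794) = 1/778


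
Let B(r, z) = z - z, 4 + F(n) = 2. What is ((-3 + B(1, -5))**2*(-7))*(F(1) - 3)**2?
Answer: -1575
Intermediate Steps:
F(n) = -2 (F(n) = -4 + 2 = -2)
B(r, z) = 0
((-3 + B(1, -5))**2*(-7))*(F(1) - 3)**2 = ((-3 + 0)**2*(-7))*(-2 - 3)**2 = ((-3)**2*(-7))*(-5)**2 = (9*(-7))*25 = -63*25 = -1575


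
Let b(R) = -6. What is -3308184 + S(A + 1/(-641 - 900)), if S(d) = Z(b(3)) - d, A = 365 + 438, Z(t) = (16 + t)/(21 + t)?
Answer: -15297443816/4623 ≈ -3.3090e+6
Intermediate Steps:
Z(t) = (16 + t)/(21 + t)
A = 803
S(d) = 2/3 - d (S(d) = (16 - 6)/(21 - 6) - d = 10/15 - d = (1/15)*10 - d = 2/3 - d)
-3308184 + S(A + 1/(-641 - 900)) = -3308184 + (2/3 - (803 + 1/(-641 - 900))) = -3308184 + (2/3 - (803 + 1/(-1541))) = -3308184 + (2/3 - (803 - 1/1541)) = -3308184 + (2/3 - 1*1237422/1541) = -3308184 + (2/3 - 1237422/1541) = -3308184 - 3709184/4623 = -15297443816/4623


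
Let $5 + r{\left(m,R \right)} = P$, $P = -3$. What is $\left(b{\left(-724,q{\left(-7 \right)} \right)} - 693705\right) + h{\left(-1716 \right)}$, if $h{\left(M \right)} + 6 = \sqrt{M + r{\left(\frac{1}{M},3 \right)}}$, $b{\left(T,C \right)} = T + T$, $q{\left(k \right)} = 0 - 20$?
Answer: $-695159 + 2 i \sqrt{431} \approx -6.9516 \cdot 10^{5} + 41.521 i$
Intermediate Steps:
$r{\left(m,R \right)} = -8$ ($r{\left(m,R \right)} = -5 - 3 = -8$)
$q{\left(k \right)} = -20$ ($q{\left(k \right)} = 0 - 20 = -20$)
$b{\left(T,C \right)} = 2 T$
$h{\left(M \right)} = -6 + \sqrt{-8 + M}$ ($h{\left(M \right)} = -6 + \sqrt{M - 8} = -6 + \sqrt{-8 + M}$)
$\left(b{\left(-724,q{\left(-7 \right)} \right)} - 693705\right) + h{\left(-1716 \right)} = \left(2 \left(-724\right) - 693705\right) - \left(6 - \sqrt{-8 - 1716}\right) = \left(-1448 - 693705\right) - \left(6 - \sqrt{-1724}\right) = -695153 - \left(6 - 2 i \sqrt{431}\right) = -695159 + 2 i \sqrt{431}$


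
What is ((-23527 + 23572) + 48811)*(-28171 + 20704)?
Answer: -364807752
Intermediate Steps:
((-23527 + 23572) + 48811)*(-28171 + 20704) = (45 + 48811)*(-7467) = 48856*(-7467) = -364807752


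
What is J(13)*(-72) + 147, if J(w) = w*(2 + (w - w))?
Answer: -1725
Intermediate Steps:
J(w) = 2*w (J(w) = w*(2 + 0) = w*2 = 2*w)
J(13)*(-72) + 147 = (2*13)*(-72) + 147 = 26*(-72) + 147 = -1872 + 147 = -1725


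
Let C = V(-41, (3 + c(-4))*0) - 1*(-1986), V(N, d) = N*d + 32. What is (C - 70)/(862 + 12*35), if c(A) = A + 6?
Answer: 974/641 ≈ 1.5195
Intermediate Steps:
c(A) = 6 + A
V(N, d) = 32 + N*d
C = 2018 (C = (32 - 41*(3 + (6 - 4))*0) - 1*(-1986) = (32 - 41*(3 + 2)*0) + 1986 = (32 - 205*0) + 1986 = (32 - 41*0) + 1986 = (32 + 0) + 1986 = 32 + 1986 = 2018)
(C - 70)/(862 + 12*35) = (2018 - 70)/(862 + 12*35) = 1948/(862 + 420) = 1948/1282 = 1948*(1/1282) = 974/641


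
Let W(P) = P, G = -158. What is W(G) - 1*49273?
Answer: -49431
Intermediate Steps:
W(G) - 1*49273 = -158 - 1*49273 = -158 - 49273 = -49431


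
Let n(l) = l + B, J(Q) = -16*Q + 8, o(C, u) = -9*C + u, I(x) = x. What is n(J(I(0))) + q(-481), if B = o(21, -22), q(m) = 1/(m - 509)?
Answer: -200971/990 ≈ -203.00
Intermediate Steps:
q(m) = 1/(-509 + m)
o(C, u) = u - 9*C
J(Q) = 8 - 16*Q
B = -211 (B = -22 - 9*21 = -22 - 189 = -211)
n(l) = -211 + l (n(l) = l - 211 = -211 + l)
n(J(I(0))) + q(-481) = (-211 + (8 - 16*0)) + 1/(-509 - 481) = (-211 + (8 + 0)) + 1/(-990) = (-211 + 8) - 1/990 = -203 - 1/990 = -200971/990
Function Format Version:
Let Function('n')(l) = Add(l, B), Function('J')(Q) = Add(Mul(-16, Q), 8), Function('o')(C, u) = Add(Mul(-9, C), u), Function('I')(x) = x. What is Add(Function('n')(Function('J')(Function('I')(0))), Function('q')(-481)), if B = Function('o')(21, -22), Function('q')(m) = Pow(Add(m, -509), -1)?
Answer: Rational(-200971, 990) ≈ -203.00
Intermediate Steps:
Function('q')(m) = Pow(Add(-509, m), -1)
Function('o')(C, u) = Add(u, Mul(-9, C))
Function('J')(Q) = Add(8, Mul(-16, Q))
B = -211 (B = Add(-22, Mul(-9, 21)) = Add(-22, -189) = -211)
Function('n')(l) = Add(-211, l) (Function('n')(l) = Add(l, -211) = Add(-211, l))
Add(Function('n')(Function('J')(Function('I')(0))), Function('q')(-481)) = Add(Add(-211, Add(8, Mul(-16, 0))), Pow(Add(-509, -481), -1)) = Add(Add(-211, Add(8, 0)), Pow(-990, -1)) = Add(Add(-211, 8), Rational(-1, 990)) = Add(-203, Rational(-1, 990)) = Rational(-200971, 990)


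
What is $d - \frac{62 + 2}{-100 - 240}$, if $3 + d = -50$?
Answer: $- \frac{4489}{85} \approx -52.812$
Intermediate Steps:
$d = -53$ ($d = -3 - 50 = -53$)
$d - \frac{62 + 2}{-100 - 240} = -53 - \frac{62 + 2}{-100 - 240} = -53 - \frac{64}{-340} = -53 - 64 \left(- \frac{1}{340}\right) = -53 - - \frac{16}{85} = -53 + \frac{16}{85} = - \frac{4489}{85}$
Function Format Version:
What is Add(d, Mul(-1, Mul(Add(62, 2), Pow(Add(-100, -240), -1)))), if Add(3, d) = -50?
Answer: Rational(-4489, 85) ≈ -52.812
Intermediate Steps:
d = -53 (d = Add(-3, -50) = -53)
Add(d, Mul(-1, Mul(Add(62, 2), Pow(Add(-100, -240), -1)))) = Add(-53, Mul(-1, Mul(Add(62, 2), Pow(Add(-100, -240), -1)))) = Add(-53, Mul(-1, Mul(64, Pow(-340, -1)))) = Add(-53, Mul(-1, Mul(64, Rational(-1, 340)))) = Add(-53, Mul(-1, Rational(-16, 85))) = Add(-53, Rational(16, 85)) = Rational(-4489, 85)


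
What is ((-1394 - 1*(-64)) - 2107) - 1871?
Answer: -5308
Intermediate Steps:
((-1394 - 1*(-64)) - 2107) - 1871 = ((-1394 + 64) - 2107) - 1871 = (-1330 - 2107) - 1871 = -3437 - 1871 = -5308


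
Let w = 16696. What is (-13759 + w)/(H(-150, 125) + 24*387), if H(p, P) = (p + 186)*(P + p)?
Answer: 979/2796 ≈ 0.35014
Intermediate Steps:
H(p, P) = (186 + p)*(P + p)
(-13759 + w)/(H(-150, 125) + 24*387) = (-13759 + 16696)/(((-150)² + 186*125 + 186*(-150) + 125*(-150)) + 24*387) = 2937/((22500 + 23250 - 27900 - 18750) + 9288) = 2937/(-900 + 9288) = 2937/8388 = 2937*(1/8388) = 979/2796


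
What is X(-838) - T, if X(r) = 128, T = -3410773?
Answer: 3410901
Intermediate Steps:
X(-838) - T = 128 - 1*(-3410773) = 128 + 3410773 = 3410901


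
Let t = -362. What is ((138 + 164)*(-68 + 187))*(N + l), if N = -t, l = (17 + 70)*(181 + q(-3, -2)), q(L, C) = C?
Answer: 572672030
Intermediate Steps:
l = 15573 (l = (17 + 70)*(181 - 2) = 87*179 = 15573)
N = 362 (N = -1*(-362) = 362)
((138 + 164)*(-68 + 187))*(N + l) = ((138 + 164)*(-68 + 187))*(362 + 15573) = (302*119)*15935 = 35938*15935 = 572672030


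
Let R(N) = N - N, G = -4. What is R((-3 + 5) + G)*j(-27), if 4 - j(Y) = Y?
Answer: 0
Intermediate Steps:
j(Y) = 4 - Y
R(N) = 0
R((-3 + 5) + G)*j(-27) = 0*(4 - 1*(-27)) = 0*(4 + 27) = 0*31 = 0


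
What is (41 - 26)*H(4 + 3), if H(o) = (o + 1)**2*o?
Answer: 6720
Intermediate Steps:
H(o) = o*(1 + o)**2 (H(o) = (1 + o)**2*o = o*(1 + o)**2)
(41 - 26)*H(4 + 3) = (41 - 26)*((4 + 3)*(1 + (4 + 3))**2) = 15*(7*(1 + 7)**2) = 15*(7*8**2) = 15*(7*64) = 15*448 = 6720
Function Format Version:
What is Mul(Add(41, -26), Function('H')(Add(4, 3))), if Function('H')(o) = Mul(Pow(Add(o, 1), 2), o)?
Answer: 6720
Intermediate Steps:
Function('H')(o) = Mul(o, Pow(Add(1, o), 2)) (Function('H')(o) = Mul(Pow(Add(1, o), 2), o) = Mul(o, Pow(Add(1, o), 2)))
Mul(Add(41, -26), Function('H')(Add(4, 3))) = Mul(Add(41, -26), Mul(Add(4, 3), Pow(Add(1, Add(4, 3)), 2))) = Mul(15, Mul(7, Pow(Add(1, 7), 2))) = Mul(15, Mul(7, Pow(8, 2))) = Mul(15, Mul(7, 64)) = Mul(15, 448) = 6720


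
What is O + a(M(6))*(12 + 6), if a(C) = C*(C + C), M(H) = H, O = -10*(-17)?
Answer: 1466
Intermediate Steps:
O = 170
a(C) = 2*C**2 (a(C) = C*(2*C) = 2*C**2)
O + a(M(6))*(12 + 6) = 170 + (2*6**2)*(12 + 6) = 170 + (2*36)*18 = 170 + 72*18 = 170 + 1296 = 1466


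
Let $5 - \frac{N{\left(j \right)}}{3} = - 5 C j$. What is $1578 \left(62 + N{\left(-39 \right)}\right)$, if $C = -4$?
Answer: $3814026$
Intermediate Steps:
$N{\left(j \right)} = 15 - 60 j$ ($N{\left(j \right)} = 15 - 3 \left(-5\right) \left(-4\right) j = 15 - 3 \cdot 20 j = 15 - 60 j$)
$1578 \left(62 + N{\left(-39 \right)}\right) = 1578 \left(62 + \left(15 - -2340\right)\right) = 1578 \left(62 + \left(15 + 2340\right)\right) = 1578 \left(62 + 2355\right) = 1578 \cdot 2417 = 3814026$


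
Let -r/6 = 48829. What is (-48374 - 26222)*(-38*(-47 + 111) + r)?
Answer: 22036105976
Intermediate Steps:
r = -292974 (r = -6*48829 = -292974)
(-48374 - 26222)*(-38*(-47 + 111) + r) = (-48374 - 26222)*(-38*(-47 + 111) - 292974) = -74596*(-38*64 - 292974) = -74596*(-2432 - 292974) = -74596*(-295406) = 22036105976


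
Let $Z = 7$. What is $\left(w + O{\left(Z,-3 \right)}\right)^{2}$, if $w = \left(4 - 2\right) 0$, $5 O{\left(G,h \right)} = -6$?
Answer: $\frac{36}{25} \approx 1.44$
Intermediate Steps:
$O{\left(G,h \right)} = - \frac{6}{5}$ ($O{\left(G,h \right)} = \frac{1}{5} \left(-6\right) = - \frac{6}{5}$)
$w = 0$ ($w = 2 \cdot 0 = 0$)
$\left(w + O{\left(Z,-3 \right)}\right)^{2} = \left(0 - \frac{6}{5}\right)^{2} = \left(- \frac{6}{5}\right)^{2} = \frac{36}{25}$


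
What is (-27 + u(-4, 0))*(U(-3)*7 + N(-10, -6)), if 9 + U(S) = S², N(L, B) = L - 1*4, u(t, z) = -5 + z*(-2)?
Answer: 448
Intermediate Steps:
u(t, z) = -5 - 2*z
N(L, B) = -4 + L (N(L, B) = L - 4 = -4 + L)
U(S) = -9 + S²
(-27 + u(-4, 0))*(U(-3)*7 + N(-10, -6)) = (-27 + (-5 - 2*0))*((-9 + (-3)²)*7 + (-4 - 10)) = (-27 + (-5 + 0))*((-9 + 9)*7 - 14) = (-27 - 5)*(0*7 - 14) = -32*(0 - 14) = -32*(-14) = 448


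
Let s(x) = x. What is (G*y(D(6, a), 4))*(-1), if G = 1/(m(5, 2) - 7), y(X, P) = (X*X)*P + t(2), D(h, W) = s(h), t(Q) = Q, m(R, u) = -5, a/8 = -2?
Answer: 73/6 ≈ 12.167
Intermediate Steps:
a = -16 (a = 8*(-2) = -16)
D(h, W) = h
y(X, P) = 2 + P*X² (y(X, P) = (X*X)*P + 2 = X²*P + 2 = P*X² + 2 = 2 + P*X²)
G = -1/12 (G = 1/(-5 - 7) = 1/(-12) = -1/12 ≈ -0.083333)
(G*y(D(6, a), 4))*(-1) = -(2 + 4*6²)/12*(-1) = -(2 + 4*36)/12*(-1) = -(2 + 144)/12*(-1) = -1/12*146*(-1) = -73/6*(-1) = 73/6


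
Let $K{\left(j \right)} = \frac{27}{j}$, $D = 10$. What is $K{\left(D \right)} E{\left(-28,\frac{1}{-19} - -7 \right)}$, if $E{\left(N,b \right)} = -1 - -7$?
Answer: $\frac{81}{5} \approx 16.2$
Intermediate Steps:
$E{\left(N,b \right)} = 6$ ($E{\left(N,b \right)} = -1 + 7 = 6$)
$K{\left(D \right)} E{\left(-28,\frac{1}{-19} - -7 \right)} = \frac{27}{10} \cdot 6 = \frac{81}{5}$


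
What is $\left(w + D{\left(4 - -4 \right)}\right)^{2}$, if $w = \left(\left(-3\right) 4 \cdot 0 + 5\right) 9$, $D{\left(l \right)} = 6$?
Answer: $2601$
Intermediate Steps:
$w = 45$ ($w = \left(\left(-12\right) 0 + 5\right) 9 = \left(0 + 5\right) 9 = 5 \cdot 9 = 45$)
$\left(w + D{\left(4 - -4 \right)}\right)^{2} = \left(45 + 6\right)^{2} = 51^{2} = 2601$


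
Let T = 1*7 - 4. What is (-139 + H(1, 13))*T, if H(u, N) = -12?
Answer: -453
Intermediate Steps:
T = 3 (T = 7 - 4 = 3)
(-139 + H(1, 13))*T = (-139 - 12)*3 = -151*3 = -453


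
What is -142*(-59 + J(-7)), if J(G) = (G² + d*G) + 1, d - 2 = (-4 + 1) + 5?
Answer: 5254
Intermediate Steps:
d = 4 (d = 2 + ((-4 + 1) + 5) = 2 + (-3 + 5) = 2 + 2 = 4)
J(G) = 1 + G² + 4*G (J(G) = (G² + 4*G) + 1 = 1 + G² + 4*G)
-142*(-59 + J(-7)) = -142*(-59 + (1 + (-7)² + 4*(-7))) = -142*(-59 + (1 + 49 - 28)) = -142*(-59 + 22) = -142*(-37) = 5254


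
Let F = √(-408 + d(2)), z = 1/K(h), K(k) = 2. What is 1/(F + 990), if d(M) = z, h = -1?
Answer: 396/392203 - I*√1630/1961015 ≈ 0.0010097 - 2.0588e-5*I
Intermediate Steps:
z = ½ (z = 1/2 = ½ ≈ 0.50000)
d(M) = ½
F = I*√1630/2 (F = √(-408 + ½) = √(-815/2) = I*√1630/2 ≈ 20.187*I)
1/(F + 990) = 1/(I*√1630/2 + 990) = 1/(990 + I*√1630/2)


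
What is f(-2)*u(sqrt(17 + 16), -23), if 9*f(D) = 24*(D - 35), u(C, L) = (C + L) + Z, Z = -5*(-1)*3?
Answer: 2368/3 - 296*sqrt(33)/3 ≈ 222.54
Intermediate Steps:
Z = 15 (Z = 5*3 = 15)
u(C, L) = 15 + C + L (u(C, L) = (C + L) + 15 = 15 + C + L)
f(D) = -280/3 + 8*D/3 (f(D) = (24*(D - 35))/9 = (24*(-35 + D))/9 = (-840 + 24*D)/9 = -280/3 + 8*D/3)
f(-2)*u(sqrt(17 + 16), -23) = (-280/3 + (8/3)*(-2))*(15 + sqrt(17 + 16) - 23) = (-280/3 - 16/3)*(15 + sqrt(33) - 23) = -296*(-8 + sqrt(33))/3 = 2368/3 - 296*sqrt(33)/3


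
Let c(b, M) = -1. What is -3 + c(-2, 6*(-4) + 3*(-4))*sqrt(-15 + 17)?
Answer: -3 - sqrt(2) ≈ -4.4142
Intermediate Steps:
-3 + c(-2, 6*(-4) + 3*(-4))*sqrt(-15 + 17) = -3 - sqrt(-15 + 17) = -3 - sqrt(2)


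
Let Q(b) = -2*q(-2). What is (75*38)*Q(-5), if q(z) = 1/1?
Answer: -5700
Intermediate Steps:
q(z) = 1
Q(b) = -2 (Q(b) = -2*1 = -2)
(75*38)*Q(-5) = (75*38)*(-2) = 2850*(-2) = -5700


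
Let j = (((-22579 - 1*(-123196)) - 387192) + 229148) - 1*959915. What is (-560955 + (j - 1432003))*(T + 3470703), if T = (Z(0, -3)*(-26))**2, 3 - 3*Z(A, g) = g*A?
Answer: -10449892203700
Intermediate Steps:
Z(A, g) = 1 - A*g/3 (Z(A, g) = 1 - g*A/3 = 1 - A*g/3)
j = -1017342 (j = (((-22579 + 123196) - 387192) + 229148) - 959915 = ((100617 - 387192) + 229148) - 959915 = (-286575 + 229148) - 959915 = -57427 - 959915 = -1017342)
T = 676 (T = ((1 - 1/3*0*(-3))*(-26))**2 = ((1 + 0)*(-26))**2 = (1*(-26))**2 = (-26)**2 = 676)
(-560955 + (j - 1432003))*(T + 3470703) = (-560955 + (-1017342 - 1432003))*(676 + 3470703) = (-560955 - 2449345)*3471379 = -3010300*3471379 = -10449892203700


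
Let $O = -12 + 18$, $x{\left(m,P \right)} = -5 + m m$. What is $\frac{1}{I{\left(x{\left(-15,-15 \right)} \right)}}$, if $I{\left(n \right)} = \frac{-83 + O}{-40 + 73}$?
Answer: $- \frac{3}{7} \approx -0.42857$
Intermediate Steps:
$x{\left(m,P \right)} = -5 + m^{2}$
$O = 6$
$I{\left(n \right)} = - \frac{7}{3}$ ($I{\left(n \right)} = \frac{-83 + 6}{-40 + 73} = - \frac{77}{33} = \left(-77\right) \frac{1}{33} = - \frac{7}{3}$)
$\frac{1}{I{\left(x{\left(-15,-15 \right)} \right)}} = \frac{1}{- \frac{7}{3}} = - \frac{3}{7}$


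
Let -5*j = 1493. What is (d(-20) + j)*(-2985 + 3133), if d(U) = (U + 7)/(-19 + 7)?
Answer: -660487/15 ≈ -44032.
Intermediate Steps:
j = -1493/5 (j = -⅕*1493 = -1493/5 ≈ -298.60)
d(U) = -7/12 - U/12 (d(U) = (7 + U)/(-12) = (7 + U)*(-1/12) = -7/12 - U/12)
(d(-20) + j)*(-2985 + 3133) = ((-7/12 - 1/12*(-20)) - 1493/5)*(-2985 + 3133) = ((-7/12 + 5/3) - 1493/5)*148 = (13/12 - 1493/5)*148 = -17851/60*148 = -660487/15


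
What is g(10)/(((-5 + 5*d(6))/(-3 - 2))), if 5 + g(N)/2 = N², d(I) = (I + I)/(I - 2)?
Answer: -95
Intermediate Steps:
d(I) = 2*I/(-2 + I) (d(I) = (2*I)/(-2 + I) = 2*I/(-2 + I))
g(N) = -10 + 2*N²
g(10)/(((-5 + 5*d(6))/(-3 - 2))) = (-10 + 2*10²)/(((-5 + 5*(2*6/(-2 + 6)))/(-3 - 2))) = (-10 + 2*100)/(((-5 + 5*(2*6/4))/(-5))) = (-10 + 200)/((-(-5 + 5*(2*6*(¼)))/5)) = 190/((-(-5 + 5*3)/5)) = 190/((-(-5 + 15)/5)) = 190/((-⅕*10)) = 190/(-2) = 190*(-½) = -95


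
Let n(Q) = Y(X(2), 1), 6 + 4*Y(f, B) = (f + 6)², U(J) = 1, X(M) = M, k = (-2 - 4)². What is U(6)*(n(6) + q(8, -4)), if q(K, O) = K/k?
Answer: 265/18 ≈ 14.722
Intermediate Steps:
k = 36 (k = (-6)² = 36)
q(K, O) = K/36
Y(f, B) = -3/2 + (6 + f)²/4 (Y(f, B) = -3/2 + (f + 6)²/4 = -3/2 + (6 + f)²/4)
n(Q) = 29/2 (n(Q) = -3/2 + (6 + 2)²/4 = -3/2 + (¼)*8² = -3/2 + (¼)*64 = -3/2 + 16 = 29/2)
U(6)*(n(6) + q(8, -4)) = 1*(29/2 + (1/36)*8) = 1*(29/2 + 2/9) = 1*(265/18) = 265/18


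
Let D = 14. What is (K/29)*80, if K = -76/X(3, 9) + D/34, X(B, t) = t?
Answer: -98320/4437 ≈ -22.159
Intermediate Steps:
K = -1229/153 (K = -76/9 + 14/34 = -76*1/9 + 14*(1/34) = -76/9 + 7/17 = -1229/153 ≈ -8.0327)
(K/29)*80 = (-1229/153/29)*80 = ((1/29)*(-1229/153))*80 = -1229/4437*80 = -98320/4437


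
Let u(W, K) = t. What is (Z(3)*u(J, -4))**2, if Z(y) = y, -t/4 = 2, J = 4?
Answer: 576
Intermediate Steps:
t = -8 (t = -4*2 = -8)
u(W, K) = -8
(Z(3)*u(J, -4))**2 = (3*(-8))**2 = (-24)**2 = 576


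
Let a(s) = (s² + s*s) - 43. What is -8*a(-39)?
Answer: -23992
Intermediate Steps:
a(s) = -43 + 2*s² (a(s) = (s² + s²) - 43 = 2*s² - 43 = -43 + 2*s²)
-8*a(-39) = -8*(-43 + 2*(-39)²) = -8*(-43 + 2*1521) = -8*(-43 + 3042) = -8*2999 = -23992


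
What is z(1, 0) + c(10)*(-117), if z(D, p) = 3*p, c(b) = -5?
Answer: 585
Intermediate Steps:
z(1, 0) + c(10)*(-117) = 3*0 - 5*(-117) = 0 + 585 = 585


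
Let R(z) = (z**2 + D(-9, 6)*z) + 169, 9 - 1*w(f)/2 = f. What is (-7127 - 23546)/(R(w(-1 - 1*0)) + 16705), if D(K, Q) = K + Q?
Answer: -30673/17214 ≈ -1.7819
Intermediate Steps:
w(f) = 18 - 2*f
R(z) = 169 + z**2 - 3*z (R(z) = (z**2 + (-9 + 6)*z) + 169 = (z**2 - 3*z) + 169 = 169 + z**2 - 3*z)
(-7127 - 23546)/(R(w(-1 - 1*0)) + 16705) = (-7127 - 23546)/((169 + (18 - 2*(-1 - 1*0))**2 - 3*(18 - 2*(-1 - 1*0))) + 16705) = -30673/((169 + (18 - 2*(-1 + 0))**2 - 3*(18 - 2*(-1 + 0))) + 16705) = -30673/((169 + (18 - 2*(-1))**2 - 3*(18 - 2*(-1))) + 16705) = -30673/((169 + (18 + 2)**2 - 3*(18 + 2)) + 16705) = -30673/((169 + 20**2 - 3*20) + 16705) = -30673/((169 + 400 - 60) + 16705) = -30673/(509 + 16705) = -30673/17214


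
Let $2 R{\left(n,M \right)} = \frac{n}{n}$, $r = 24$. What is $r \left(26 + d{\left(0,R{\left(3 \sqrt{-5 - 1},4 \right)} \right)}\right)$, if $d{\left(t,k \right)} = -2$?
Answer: $576$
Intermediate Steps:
$R{\left(n,M \right)} = \frac{1}{2}$ ($R{\left(n,M \right)} = \frac{n \frac{1}{n}}{2} = \frac{1}{2} \cdot 1 = \frac{1}{2}$)
$r \left(26 + d{\left(0,R{\left(3 \sqrt{-5 - 1},4 \right)} \right)}\right) = 24 \left(26 - 2\right) = 24 \cdot 24 = 576$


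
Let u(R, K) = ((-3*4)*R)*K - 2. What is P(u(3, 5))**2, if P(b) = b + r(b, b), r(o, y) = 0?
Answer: 33124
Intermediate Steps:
u(R, K) = -2 - 12*K*R (u(R, K) = (-12*R)*K - 2 = -12*K*R - 2 = -2 - 12*K*R)
P(b) = b (P(b) = b + 0 = b)
P(u(3, 5))**2 = (-2 - 12*5*3)**2 = (-2 - 180)**2 = (-182)**2 = 33124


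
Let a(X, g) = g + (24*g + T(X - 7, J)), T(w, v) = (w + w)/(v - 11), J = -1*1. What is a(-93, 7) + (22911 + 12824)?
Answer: 107780/3 ≈ 35927.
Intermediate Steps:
J = -1
T(w, v) = 2*w/(-11 + v) (T(w, v) = (2*w)/(-11 + v) = 2*w/(-11 + v))
a(X, g) = 7/6 + 25*g - X/6 (a(X, g) = g + (24*g + 2*(X - 7)/(-11 - 1)) = g + (24*g + 2*(-7 + X)/(-12)) = g + (24*g + 2*(-7 + X)*(-1/12)) = g + (24*g + (7/6 - X/6)) = g + (7/6 + 24*g - X/6) = 7/6 + 25*g - X/6)
a(-93, 7) + (22911 + 12824) = (7/6 + 25*7 - ⅙*(-93)) + (22911 + 12824) = (7/6 + 175 + 31/2) + 35735 = 575/3 + 35735 = 107780/3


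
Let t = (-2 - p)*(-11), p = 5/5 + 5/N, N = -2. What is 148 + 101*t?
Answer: 1407/2 ≈ 703.50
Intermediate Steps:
p = -3/2 (p = 5/5 + 5/(-2) = 5*(⅕) + 5*(-½) = 1 - 5/2 = -3/2 ≈ -1.5000)
t = 11/2 (t = (-2 - 1*(-3/2))*(-11) = (-2 + 3/2)*(-11) = -½*(-11) = 11/2 ≈ 5.5000)
148 + 101*t = 148 + 101*(11/2) = 148 + 1111/2 = 1407/2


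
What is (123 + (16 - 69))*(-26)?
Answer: -1820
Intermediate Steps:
(123 + (16 - 69))*(-26) = (123 - 53)*(-26) = 70*(-26) = -1820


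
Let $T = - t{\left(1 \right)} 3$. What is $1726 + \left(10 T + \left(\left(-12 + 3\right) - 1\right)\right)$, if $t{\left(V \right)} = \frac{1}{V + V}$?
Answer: $1701$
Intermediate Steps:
$t{\left(V \right)} = \frac{1}{2 V}$
$T = - \frac{3}{2}$ ($T = - \frac{1}{2 \cdot 1} \cdot 3 = - \frac{1}{2} \cdot 3 = \left(-1\right) \frac{1}{2} \cdot 3 = \left(- \frac{1}{2}\right) 3 = - \frac{3}{2} \approx -1.5$)
$1726 + \left(10 T + \left(\left(-12 + 3\right) - 1\right)\right) = 1726 + \left(10 \left(- \frac{3}{2}\right) + \left(\left(-12 + 3\right) - 1\right)\right) = 1726 - 25 = 1701$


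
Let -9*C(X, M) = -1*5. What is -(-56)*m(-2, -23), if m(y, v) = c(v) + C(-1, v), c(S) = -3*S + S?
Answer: 23464/9 ≈ 2607.1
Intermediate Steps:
c(S) = -2*S
C(X, M) = 5/9 (C(X, M) = -(-1)*5/9 = -⅑*(-5) = 5/9)
m(y, v) = 5/9 - 2*v (m(y, v) = -2*v + 5/9 = 5/9 - 2*v)
-(-56)*m(-2, -23) = -(-56)*(5/9 - 2*(-23)) = -(-56)*(5/9 + 46) = -(-56)*419/9 = -1*(-23464/9) = 23464/9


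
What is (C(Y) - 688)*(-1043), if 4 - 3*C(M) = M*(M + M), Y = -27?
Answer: 3669274/3 ≈ 1.2231e+6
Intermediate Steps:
C(M) = 4/3 - 2*M**2/3 (C(M) = 4/3 - M*(M + M)/3 = 4/3 - M*2*M/3 = 4/3 - 2*M**2/3)
(C(Y) - 688)*(-1043) = ((4/3 - 2/3*(-27)**2) - 688)*(-1043) = ((4/3 - 2/3*729) - 688)*(-1043) = ((4/3 - 486) - 688)*(-1043) = (-1454/3 - 688)*(-1043) = -3518/3*(-1043) = 3669274/3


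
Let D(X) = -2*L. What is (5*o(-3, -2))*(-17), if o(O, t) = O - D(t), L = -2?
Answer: 595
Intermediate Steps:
D(X) = 4 (D(X) = -2*(-2) = 4)
o(O, t) = -4 + O (o(O, t) = O - 1*4 = O - 4 = -4 + O)
(5*o(-3, -2))*(-17) = (5*(-4 - 3))*(-17) = (5*(-7))*(-17) = -35*(-17) = 595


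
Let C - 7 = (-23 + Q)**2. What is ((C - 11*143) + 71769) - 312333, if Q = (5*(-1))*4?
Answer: -240281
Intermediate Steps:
Q = -20 (Q = -5*4 = -20)
C = 1856 (C = 7 + (-23 - 20)**2 = 7 + (-43)**2 = 7 + 1849 = 1856)
((C - 11*143) + 71769) - 312333 = ((1856 - 11*143) + 71769) - 312333 = ((1856 - 1573) + 71769) - 312333 = (283 + 71769) - 312333 = 72052 - 312333 = -240281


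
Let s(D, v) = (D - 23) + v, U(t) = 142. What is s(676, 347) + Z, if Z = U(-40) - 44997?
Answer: -43855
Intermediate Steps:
s(D, v) = -23 + D + v (s(D, v) = (-23 + D) + v = -23 + D + v)
Z = -44855 (Z = 142 - 44997 = -44855)
s(676, 347) + Z = (-23 + 676 + 347) - 44855 = 1000 - 44855 = -43855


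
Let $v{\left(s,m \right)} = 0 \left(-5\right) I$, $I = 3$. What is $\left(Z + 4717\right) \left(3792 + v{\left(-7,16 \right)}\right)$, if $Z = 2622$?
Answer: $27829488$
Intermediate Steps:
$v{\left(s,m \right)} = 0$ ($v{\left(s,m \right)} = 0 \left(-5\right) 3 = 0 \cdot 3 = 0$)
$\left(Z + 4717\right) \left(3792 + v{\left(-7,16 \right)}\right) = \left(2622 + 4717\right) \left(3792 + 0\right) = 7339 \cdot 3792 = 27829488$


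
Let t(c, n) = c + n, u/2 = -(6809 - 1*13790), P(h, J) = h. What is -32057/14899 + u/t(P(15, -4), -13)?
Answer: 103977862/14899 ≈ 6978.9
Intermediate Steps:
u = 13962 (u = 2*(-(6809 - 1*13790)) = 2*(-(6809 - 13790)) = 2*(-1*(-6981)) = 2*6981 = 13962)
-32057/14899 + u/t(P(15, -4), -13) = -32057/14899 + 13962/(15 - 13) = -32057*1/14899 + 13962/2 = -32057/14899 + 13962*(½) = -32057/14899 + 6981 = 103977862/14899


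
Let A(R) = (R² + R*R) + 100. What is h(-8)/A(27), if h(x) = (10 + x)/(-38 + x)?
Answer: -1/35834 ≈ -2.7906e-5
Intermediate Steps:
A(R) = 100 + 2*R² (A(R) = (R² + R²) + 100 = 2*R² + 100 = 100 + 2*R²)
h(x) = (10 + x)/(-38 + x)
h(-8)/A(27) = ((10 - 8)/(-38 - 8))/(100 + 2*27²) = (2/(-46))/(100 + 2*729) = (-1/46*2)/(100 + 1458) = -1/23/1558 = -1/23*1/1558 = -1/35834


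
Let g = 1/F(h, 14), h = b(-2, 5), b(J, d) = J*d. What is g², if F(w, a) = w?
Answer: 1/100 ≈ 0.010000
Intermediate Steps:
h = -10 (h = -2*5 = -10)
g = -⅒ (g = 1/(-10) = -⅒ ≈ -0.10000)
g² = (-⅒)² = 1/100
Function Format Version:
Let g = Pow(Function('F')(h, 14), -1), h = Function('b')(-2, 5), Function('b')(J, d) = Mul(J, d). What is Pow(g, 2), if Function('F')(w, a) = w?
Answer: Rational(1, 100) ≈ 0.010000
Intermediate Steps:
h = -10 (h = Mul(-2, 5) = -10)
g = Rational(-1, 10) (g = Pow(-10, -1) = Rational(-1, 10) ≈ -0.10000)
Pow(g, 2) = Pow(Rational(-1, 10), 2) = Rational(1, 100)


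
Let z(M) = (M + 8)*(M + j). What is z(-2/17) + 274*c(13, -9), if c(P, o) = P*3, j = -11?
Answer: 3062928/289 ≈ 10598.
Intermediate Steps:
c(P, o) = 3*P
z(M) = (-11 + M)*(8 + M) (z(M) = (M + 8)*(M - 11) = (8 + M)*(-11 + M) = (-11 + M)*(8 + M))
z(-2/17) + 274*c(13, -9) = (-88 + (-2/17)² - (-6)/17) + 274*(3*13) = (-88 + (-2*1/17)² - (-6)/17) + 274*39 = (-88 + (-2/17)² - 3*(-2/17)) + 10686 = (-88 + 4/289 + 6/17) + 10686 = -25326/289 + 10686 = 3062928/289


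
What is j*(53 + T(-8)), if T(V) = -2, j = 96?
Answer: 4896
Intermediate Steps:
j*(53 + T(-8)) = 96*(53 - 2) = 96*51 = 4896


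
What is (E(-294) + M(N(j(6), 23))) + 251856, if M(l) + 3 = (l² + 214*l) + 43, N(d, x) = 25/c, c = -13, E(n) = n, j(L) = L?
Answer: 42451813/169 ≈ 2.5119e+5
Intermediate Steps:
N(d, x) = -25/13 (N(d, x) = 25/(-13) = 25*(-1/13) = -25/13)
M(l) = 40 + l² + 214*l (M(l) = -3 + ((l² + 214*l) + 43) = -3 + (43 + l² + 214*l) = 40 + l² + 214*l)
(E(-294) + M(N(j(6), 23))) + 251856 = (-294 + (40 + (-25/13)² + 214*(-25/13))) + 251856 = (-294 + (40 + 625/169 - 5350/13)) + 251856 = (-294 - 62165/169) + 251856 = -111851/169 + 251856 = 42451813/169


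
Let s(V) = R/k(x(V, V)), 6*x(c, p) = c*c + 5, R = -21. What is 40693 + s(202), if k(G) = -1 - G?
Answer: 184542769/4535 ≈ 40693.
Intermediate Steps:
x(c, p) = ⅚ + c²/6 (x(c, p) = (c*c + 5)/6 = (c² + 5)/6 = (5 + c²)/6 = ⅚ + c²/6)
s(V) = -21/(-11/6 - V²/6) (s(V) = -21/(-1 - (⅚ + V²/6)) = -21/(-1 + (-⅚ - V²/6)) = -21/(-11/6 - V²/6))
40693 + s(202) = 40693 + 126/(11 + 202²) = 40693 + 126/(11 + 40804) = 40693 + 126/40815 = 40693 + 126*(1/40815) = 40693 + 14/4535 = 184542769/4535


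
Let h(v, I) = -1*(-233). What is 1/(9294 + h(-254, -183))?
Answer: 1/9527 ≈ 0.00010496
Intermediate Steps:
h(v, I) = 233
1/(9294 + h(-254, -183)) = 1/(9294 + 233) = 1/9527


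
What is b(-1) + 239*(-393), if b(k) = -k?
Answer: -93926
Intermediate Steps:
b(-1) + 239*(-393) = -1*(-1) + 239*(-393) = 1 - 93927 = -93926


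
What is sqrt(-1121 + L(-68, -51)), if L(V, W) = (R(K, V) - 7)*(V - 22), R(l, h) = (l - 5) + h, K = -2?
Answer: sqrt(6259) ≈ 79.114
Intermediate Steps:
R(l, h) = -5 + h + l (R(l, h) = (-5 + l) + h = -5 + h + l)
L(V, W) = (-22 + V)*(-14 + V) (L(V, W) = ((-5 + V - 2) - 7)*(V - 22) = ((-7 + V) - 7)*(-22 + V) = (-14 + V)*(-22 + V) = (-22 + V)*(-14 + V))
sqrt(-1121 + L(-68, -51)) = sqrt(-1121 + (308 + (-68)**2 - 36*(-68))) = sqrt(-1121 + (308 + 4624 + 2448)) = sqrt(-1121 + 7380) = sqrt(6259)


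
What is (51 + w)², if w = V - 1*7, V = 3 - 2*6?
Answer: 1225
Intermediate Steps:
V = -9 (V = 3 - 12 = -9)
w = -16 (w = -9 - 1*7 = -9 - 7 = -16)
(51 + w)² = (51 - 16)² = 35² = 1225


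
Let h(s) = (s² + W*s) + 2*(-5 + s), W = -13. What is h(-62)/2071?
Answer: 4516/2071 ≈ 2.1806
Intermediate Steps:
h(s) = -10 + s² - 11*s (h(s) = (s² - 13*s) + 2*(-5 + s) = (s² - 13*s) + (-10 + 2*s) = -10 + s² - 11*s)
h(-62)/2071 = (-10 + (-62)² - 11*(-62))/2071 = (-10 + 3844 + 682)*(1/2071) = 4516*(1/2071) = 4516/2071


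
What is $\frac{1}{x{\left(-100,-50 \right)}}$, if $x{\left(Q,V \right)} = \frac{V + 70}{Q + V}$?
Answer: $- \frac{15}{2} \approx -7.5$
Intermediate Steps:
$x{\left(Q,V \right)} = \frac{70 + V}{Q + V}$
$\frac{1}{x{\left(-100,-50 \right)}} = \frac{1}{\frac{1}{-100 - 50} \left(70 - 50\right)} = \frac{1}{\frac{1}{-150} \cdot 20} = \frac{1}{\left(- \frac{1}{150}\right) 20} = \frac{1}{- \frac{2}{15}} = - \frac{15}{2}$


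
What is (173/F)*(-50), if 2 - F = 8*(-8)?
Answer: -4325/33 ≈ -131.06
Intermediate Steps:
F = 66 (F = 2 - 8*(-8) = 2 - 1*(-64) = 2 + 64 = 66)
(173/F)*(-50) = (173/66)*(-50) = -4325/33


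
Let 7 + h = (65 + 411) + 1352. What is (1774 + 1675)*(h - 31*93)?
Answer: -3662838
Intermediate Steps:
h = 1821 (h = -7 + ((65 + 411) + 1352) = -7 + (476 + 1352) = -7 + 1828 = 1821)
(1774 + 1675)*(h - 31*93) = (1774 + 1675)*(1821 - 31*93) = 3449*(1821 - 2883) = 3449*(-1062) = -3662838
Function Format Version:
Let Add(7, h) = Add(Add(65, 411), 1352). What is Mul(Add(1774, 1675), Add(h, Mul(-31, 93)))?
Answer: -3662838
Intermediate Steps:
h = 1821 (h = Add(-7, Add(Add(65, 411), 1352)) = Add(-7, Add(476, 1352)) = Add(-7, 1828) = 1821)
Mul(Add(1774, 1675), Add(h, Mul(-31, 93))) = Mul(Add(1774, 1675), Add(1821, Mul(-31, 93))) = Mul(3449, Add(1821, -2883)) = Mul(3449, -1062) = -3662838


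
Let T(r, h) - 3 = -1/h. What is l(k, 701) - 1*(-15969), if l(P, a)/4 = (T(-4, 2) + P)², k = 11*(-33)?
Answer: 535810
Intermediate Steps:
k = -363
T(r, h) = 3 - 1/h
l(P, a) = 4*(5/2 + P)² (l(P, a) = 4*((3 - 1/2) + P)² = 4*((3 - 1*½) + P)² = 4*((3 - ½) + P)² = 4*(5/2 + P)²)
l(k, 701) - 1*(-15969) = (5 + 2*(-363))² - 1*(-15969) = (5 - 726)² + 15969 = (-721)² + 15969 = 519841 + 15969 = 535810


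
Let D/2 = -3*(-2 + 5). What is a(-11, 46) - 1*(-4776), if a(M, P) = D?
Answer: 4758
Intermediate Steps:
D = -18 (D = 2*(-3*(-2 + 5)) = 2*(-3*3) = 2*(-9) = -18)
a(M, P) = -18
a(-11, 46) - 1*(-4776) = -18 - 1*(-4776) = -18 + 4776 = 4758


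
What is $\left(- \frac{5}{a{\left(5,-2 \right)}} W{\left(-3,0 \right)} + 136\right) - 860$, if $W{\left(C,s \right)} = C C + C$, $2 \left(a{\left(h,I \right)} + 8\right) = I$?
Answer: $- \frac{2162}{3} \approx -720.67$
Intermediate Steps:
$a{\left(h,I \right)} = -8 + \frac{I}{2}$
$W{\left(C,s \right)} = C + C^{2}$ ($W{\left(C,s \right)} = C^{2} + C = C + C^{2}$)
$\left(- \frac{5}{a{\left(5,-2 \right)}} W{\left(-3,0 \right)} + 136\right) - 860 = \left(- \frac{5}{-8 + \frac{1}{2} \left(-2\right)} \left(- 3 \left(1 - 3\right)\right) + 136\right) - 860 = \left(- \frac{5}{-8 - 1} \left(\left(-3\right) \left(-2\right)\right) + 136\right) - 860 = \left(- \frac{5}{-9} \cdot 6 + 136\right) - 860 = \left(\left(-5\right) \left(- \frac{1}{9}\right) 6 + 136\right) - 860 = \left(\frac{5}{9} \cdot 6 + 136\right) - 860 = \left(\frac{10}{3} + 136\right) - 860 = \frac{418}{3} - 860 = - \frac{2162}{3}$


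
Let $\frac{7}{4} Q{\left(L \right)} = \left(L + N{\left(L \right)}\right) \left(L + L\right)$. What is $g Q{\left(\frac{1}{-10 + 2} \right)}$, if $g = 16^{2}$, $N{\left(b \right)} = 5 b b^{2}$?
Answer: $\frac{69}{14} \approx 4.9286$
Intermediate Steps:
$N{\left(b \right)} = 5 b^{3}$
$Q{\left(L \right)} = \frac{8 L \left(L + 5 L^{3}\right)}{7}$ ($Q{\left(L \right)} = \frac{4 \left(L + 5 L^{3}\right) \left(L + L\right)}{7} = \frac{4 \left(L + 5 L^{3}\right) 2 L}{7} = \frac{4 \cdot 2 L \left(L + 5 L^{3}\right)}{7} = \frac{8 L \left(L + 5 L^{3}\right)}{7}$)
$g = 256$
$g Q{\left(\frac{1}{-10 + 2} \right)} = 256 \frac{8 \left(\frac{1}{-10 + 2}\right)^{2} \left(1 + 5 \left(\frac{1}{-10 + 2}\right)^{2}\right)}{7} = 256 \frac{8 \left(\frac{1}{-8}\right)^{2} \left(1 + 5 \left(\frac{1}{-8}\right)^{2}\right)}{7} = 256 \frac{8 \left(- \frac{1}{8}\right)^{2} \left(1 + 5 \left(- \frac{1}{8}\right)^{2}\right)}{7} = 256 \cdot \frac{8}{7} \cdot \frac{1}{64} \left(1 + 5 \cdot \frac{1}{64}\right) = 256 \cdot \frac{8}{7} \cdot \frac{1}{64} \left(1 + \frac{5}{64}\right) = 256 \cdot \frac{8}{7} \cdot \frac{1}{64} \cdot \frac{69}{64} = 256 \cdot \frac{69}{3584} = \frac{69}{14}$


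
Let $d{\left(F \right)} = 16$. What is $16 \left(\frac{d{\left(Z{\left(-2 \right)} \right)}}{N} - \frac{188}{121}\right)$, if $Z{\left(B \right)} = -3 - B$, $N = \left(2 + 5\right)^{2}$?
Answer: $- \frac{116416}{5929} \approx -19.635$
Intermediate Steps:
$N = 49$ ($N = 7^{2} = 49$)
$16 \left(\frac{d{\left(Z{\left(-2 \right)} \right)}}{N} - \frac{188}{121}\right) = 16 \left(\frac{16}{49} - \frac{188}{121}\right) = 16 \left(- \frac{7276}{5929}\right) = - \frac{116416}{5929}$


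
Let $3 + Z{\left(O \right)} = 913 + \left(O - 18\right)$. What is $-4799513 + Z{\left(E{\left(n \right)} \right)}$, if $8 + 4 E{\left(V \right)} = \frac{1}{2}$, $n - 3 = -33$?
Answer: $- \frac{38388983}{8} \approx -4.7986 \cdot 10^{6}$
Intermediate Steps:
$n = -30$ ($n = 3 - 33 = -30$)
$E{\left(V \right)} = - \frac{15}{8}$ ($E{\left(V \right)} = -2 + \frac{1}{4 \cdot 2} = -2 + \frac{1}{4} \cdot \frac{1}{2} = -2 + \frac{1}{8} = - \frac{15}{8}$)
$Z{\left(O \right)} = 892 + O$ ($Z{\left(O \right)} = -3 + \left(913 + \left(O - 18\right)\right) = -3 + \left(913 + \left(-18 + O\right)\right) = -3 + \left(895 + O\right) = 892 + O$)
$-4799513 + Z{\left(E{\left(n \right)} \right)} = -4799513 + \left(892 - \frac{15}{8}\right) = -4799513 + \frac{7121}{8} = - \frac{38388983}{8}$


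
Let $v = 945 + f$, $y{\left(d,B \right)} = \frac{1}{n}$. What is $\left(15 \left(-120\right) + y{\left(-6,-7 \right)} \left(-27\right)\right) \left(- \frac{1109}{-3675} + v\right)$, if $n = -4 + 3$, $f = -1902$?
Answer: $\frac{2077876806}{1225} \approx 1.6962 \cdot 10^{6}$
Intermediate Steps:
$n = -1$
$y{\left(d,B \right)} = -1$ ($y{\left(d,B \right)} = \frac{1}{-1} = -1$)
$v = -957$ ($v = 945 - 1902 = -957$)
$\left(15 \left(-120\right) + y{\left(-6,-7 \right)} \left(-27\right)\right) \left(- \frac{1109}{-3675} + v\right) = \left(15 \left(-120\right) - -27\right) \left(- \frac{1109}{-3675} - 957\right) = \left(-1800 + 27\right) \left(\left(-1109\right) \left(- \frac{1}{3675}\right) - 957\right) = - 1773 \left(\frac{1109}{3675} - 957\right) = \left(-1773\right) \left(- \frac{3515866}{3675}\right) = \frac{2077876806}{1225}$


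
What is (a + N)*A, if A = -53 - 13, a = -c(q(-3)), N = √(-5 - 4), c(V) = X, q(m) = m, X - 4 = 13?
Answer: 1122 - 198*I ≈ 1122.0 - 198.0*I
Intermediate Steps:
X = 17 (X = 4 + 13 = 17)
c(V) = 17
N = 3*I (N = √(-9) = 3*I ≈ 3.0*I)
a = -17 (a = -1*17 = -17)
A = -66
(a + N)*A = (-17 + 3*I)*(-66) = 1122 - 198*I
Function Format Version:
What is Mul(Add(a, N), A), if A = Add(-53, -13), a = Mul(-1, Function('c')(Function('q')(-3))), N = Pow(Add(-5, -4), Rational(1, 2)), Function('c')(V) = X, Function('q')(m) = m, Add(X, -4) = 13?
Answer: Add(1122, Mul(-198, I)) ≈ Add(1122.0, Mul(-198.00, I))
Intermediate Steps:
X = 17 (X = Add(4, 13) = 17)
Function('c')(V) = 17
N = Mul(3, I) (N = Pow(-9, Rational(1, 2)) = Mul(3, I) ≈ Mul(3.0000, I))
a = -17 (a = Mul(-1, 17) = -17)
A = -66
Mul(Add(a, N), A) = Mul(Add(-17, Mul(3, I)), -66) = Add(1122, Mul(-198, I))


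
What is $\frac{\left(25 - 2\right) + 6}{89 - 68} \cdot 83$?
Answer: $\frac{2407}{21} \approx 114.62$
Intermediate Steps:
$\frac{\left(25 - 2\right) + 6}{89 - 68} \cdot 83 = \frac{23 + 6}{21} \cdot 83 = 29 \cdot \frac{1}{21} \cdot 83 = \frac{29}{21} \cdot 83 = \frac{2407}{21}$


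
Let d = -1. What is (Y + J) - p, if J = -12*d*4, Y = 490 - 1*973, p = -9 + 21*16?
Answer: -762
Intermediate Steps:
p = 327 (p = -9 + 336 = 327)
Y = -483 (Y = 490 - 973 = -483)
J = 48 (J = -12*(-1)*4 = 12*4 = 48)
(Y + J) - p = (-483 + 48) - 1*327 = -435 - 327 = -762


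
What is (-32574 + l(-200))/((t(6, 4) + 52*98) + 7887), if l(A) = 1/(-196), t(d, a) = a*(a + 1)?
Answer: -6384505/2548588 ≈ -2.5051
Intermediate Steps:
t(d, a) = a*(1 + a)
l(A) = -1/196
(-32574 + l(-200))/((t(6, 4) + 52*98) + 7887) = (-32574 - 1/196)/((4*(1 + 4) + 52*98) + 7887) = -6384505/(196*((4*5 + 5096) + 7887)) = -6384505/(196*((20 + 5096) + 7887)) = -6384505/(196*(5116 + 7887)) = -6384505/196/13003 = -6384505/196*1/13003 = -6384505/2548588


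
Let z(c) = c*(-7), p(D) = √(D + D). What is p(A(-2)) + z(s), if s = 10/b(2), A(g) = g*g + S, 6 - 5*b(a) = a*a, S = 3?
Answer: -175 + √14 ≈ -171.26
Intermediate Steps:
b(a) = 6/5 - a²/5 (b(a) = 6/5 - a*a/5 = 6/5 - a²/5)
A(g) = 3 + g² (A(g) = g*g + 3 = g² + 3 = 3 + g²)
p(D) = √2*√D (p(D) = √(2*D) = √2*√D)
s = 25 (s = 10/(6/5 - ⅕*2²) = 10/(6/5 - ⅕*4) = 10/(6/5 - ⅘) = 10/(⅖) = 10*(5/2) = 25)
z(c) = -7*c
p(A(-2)) + z(s) = √2*√(3 + (-2)²) - 7*25 = √2*√(3 + 4) - 175 = √2*√7 - 175 = √14 - 175 = -175 + √14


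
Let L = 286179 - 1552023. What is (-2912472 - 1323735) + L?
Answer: -5502051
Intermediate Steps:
L = -1265844
(-2912472 - 1323735) + L = (-2912472 - 1323735) - 1265844 = -4236207 - 1265844 = -5502051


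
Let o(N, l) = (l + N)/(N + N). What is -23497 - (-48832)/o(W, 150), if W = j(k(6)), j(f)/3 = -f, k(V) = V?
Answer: -404963/11 ≈ -36815.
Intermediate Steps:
j(f) = -3*f (j(f) = 3*(-f) = -3*f)
W = -18 (W = -3*6 = -18)
o(N, l) = (N + l)/(2*N) (o(N, l) = (N + l)/((2*N)) = (N + l)*(1/(2*N)) = (N + l)/(2*N))
-23497 - (-48832)/o(W, 150) = -23497 - (-48832)/((1/2)*(-18 + 150)/(-18)) = -23497 - (-48832)/((1/2)*(-1/18)*132) = -23497 - (-48832)/(-11/3) = -23497 - (-48832)*(-3)/11 = -23497 - 1*146496/11 = -23497 - 146496/11 = -404963/11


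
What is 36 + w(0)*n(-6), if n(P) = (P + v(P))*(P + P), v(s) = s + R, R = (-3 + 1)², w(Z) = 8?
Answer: 804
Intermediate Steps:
R = 4 (R = (-2)² = 4)
v(s) = 4 + s (v(s) = s + 4 = 4 + s)
n(P) = 2*P*(4 + 2*P) (n(P) = (P + (4 + P))*(P + P) = (4 + 2*P)*(2*P) = 2*P*(4 + 2*P))
36 + w(0)*n(-6) = 36 + 8*(4*(-6)*(2 - 6)) = 36 + 8*(4*(-6)*(-4)) = 36 + 8*96 = 36 + 768 = 804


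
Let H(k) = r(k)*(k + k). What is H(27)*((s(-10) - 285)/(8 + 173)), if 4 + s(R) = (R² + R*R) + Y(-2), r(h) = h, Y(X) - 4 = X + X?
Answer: -129762/181 ≈ -716.92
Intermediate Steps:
Y(X) = 4 + 2*X (Y(X) = 4 + (X + X) = 4 + 2*X)
s(R) = -4 + 2*R² (s(R) = -4 + ((R² + R*R) + (4 + 2*(-2))) = -4 + ((R² + R²) + (4 - 4)) = -4 + (2*R² + 0) = -4 + 2*R²)
H(k) = 2*k² (H(k) = k*(k + k) = k*(2*k) = 2*k²)
H(27)*((s(-10) - 285)/(8 + 173)) = (2*27²)*(((-4 + 2*(-10)²) - 285)/(8 + 173)) = (2*729)*(((-4 + 2*100) - 285)/181) = 1458*(((-4 + 200) - 285)*(1/181)) = 1458*((196 - 285)*(1/181)) = 1458*(-89*1/181) = 1458*(-89/181) = -129762/181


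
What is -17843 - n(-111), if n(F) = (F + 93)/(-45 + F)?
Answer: -463921/26 ≈ -17843.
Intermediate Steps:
n(F) = (93 + F)/(-45 + F)
-17843 - n(-111) = -17843 - (93 - 111)/(-45 - 111) = -17843 - (-18)/(-156) = -17843 - (-1)*(-18)/156 = -17843 - 1*3/26 = -17843 - 3/26 = -463921/26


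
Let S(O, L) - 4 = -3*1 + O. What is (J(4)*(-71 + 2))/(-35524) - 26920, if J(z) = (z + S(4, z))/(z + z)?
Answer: -7650448019/284192 ≈ -26920.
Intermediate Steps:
S(O, L) = 1 + O (S(O, L) = 4 + (-3*1 + O) = 4 + (-3 + O) = 1 + O)
J(z) = (5 + z)/(2*z) (J(z) = (z + (1 + 4))/(z + z) = (z + 5)/((2*z)) = (5 + z)*(1/(2*z)) = (5 + z)/(2*z))
(J(4)*(-71 + 2))/(-35524) - 26920 = (((½)*(5 + 4)/4)*(-71 + 2))/(-35524) - 26920 = (((½)*(¼)*9)*(-69))*(-1/35524) - 26920 = ((9/8)*(-69))*(-1/35524) - 26920 = -621/8*(-1/35524) - 26920 = 621/284192 - 26920 = -7650448019/284192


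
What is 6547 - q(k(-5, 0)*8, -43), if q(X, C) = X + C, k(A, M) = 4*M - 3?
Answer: 6614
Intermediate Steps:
k(A, M) = -3 + 4*M
q(X, C) = C + X
6547 - q(k(-5, 0)*8, -43) = 6547 - (-43 + (-3 + 4*0)*8) = 6547 - (-43 + (-3 + 0)*8) = 6547 - (-43 - 3*8) = 6547 - (-43 - 24) = 6547 - 1*(-67) = 6547 + 67 = 6614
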